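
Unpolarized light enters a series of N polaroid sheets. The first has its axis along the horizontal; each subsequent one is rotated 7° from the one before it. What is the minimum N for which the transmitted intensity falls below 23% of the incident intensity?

N = 53

First polarizer halves the unpolarized light: factor 1/2.
Each further stage multiplies by cos²(7°) = 0.9851.
After N polarizers: T = 0.5·0.9851^(N−1). Require T < 0.23 ⇒ N−1 > ln(0.23/0.5)/ln(0.9851) = 51.89, so N−1 ≥ 52 and N = 53.
Check: N=53 gives T = 0.2296 < 0.23; N=52 gives T = 0.2331.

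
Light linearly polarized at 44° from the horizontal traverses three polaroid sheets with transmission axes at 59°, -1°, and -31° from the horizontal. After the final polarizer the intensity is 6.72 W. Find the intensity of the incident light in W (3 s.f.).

I₁ = I₀ cos²(59° − 44°) = I₀ cos²(15°) = 0.933 I₀.
I₂ = I₁ cos²(-1° − 59°) = 0.933 I₀ · cos²(60°) = 0.2333 I₀.
I₃ = I₂ cos²(-31° + 1°) = 0.2333 I₀ · cos²(30°) = 0.1749 I₀.
So 6.72 W = 0.1749 I₀, giving I₀ = 6.72/0.1749 = 38.41 W.

I₀ ≈ 38.4 W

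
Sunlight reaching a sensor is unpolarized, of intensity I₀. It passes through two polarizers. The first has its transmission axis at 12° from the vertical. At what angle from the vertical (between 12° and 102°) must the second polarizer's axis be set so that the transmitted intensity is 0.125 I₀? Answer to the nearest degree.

θ ≈ 72°

Unpolarized light through the first polarizer → I₁ = ½ I₀, now polarized at 12°.
Need I₂/I₀ = 0.125, so cos²(θ − 12°) = 0.125 / 0.5 = 0.25.
θ − 12° = arccos(√0.25) = 60.0°, giving θ ≈ 12 + 60.0 = 72.0°.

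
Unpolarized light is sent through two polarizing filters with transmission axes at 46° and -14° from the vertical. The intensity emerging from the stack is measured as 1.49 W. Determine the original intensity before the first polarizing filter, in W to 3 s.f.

Unpolarized light through the first polarizer → I₁ = ½ I₀, now polarized at 46°.
I₂ = I₁ cos²(-14° − 46°) = 0.5 I₀ · cos²(60°) = 0.125 I₀.
So 1.49 W = 0.125 I₀, giving I₀ = 1.49/0.125 = 11.92 W.

I₀ ≈ 11.9 W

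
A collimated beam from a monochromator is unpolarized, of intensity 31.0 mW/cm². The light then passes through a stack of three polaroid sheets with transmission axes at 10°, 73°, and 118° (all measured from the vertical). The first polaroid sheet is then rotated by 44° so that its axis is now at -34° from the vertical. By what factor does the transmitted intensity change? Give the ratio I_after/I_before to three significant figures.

Before rotation:
Unpolarized light through the first polarizer → I₁ = ½ I₀, now polarized at 10°.
I₂ = I₁ cos²(73° − 10°) = 0.5 I₀ · cos²(63°) = 0.1031 I₀.
I₃ = I₂ cos²(118° − 73°) = 0.1031 I₀ · cos²(45°) = 0.05153 I₀.
After rotation:
Unpolarized light through the first polarizer → I₁ = ½ I₀, now polarized at -34°.
Angle between axes 1 and 2: 73°. I₂ = 0.5 I₀ · cos²(73°) = 0.04274 I₀.
I₃ = I₂ cos²(118° − 73°) = 0.04274 I₀ · cos²(45°) = 0.02137 I₀.
Ratio = 0.02137 / 0.05153 = 0.4147.

I_new/I_old ≈ 0.415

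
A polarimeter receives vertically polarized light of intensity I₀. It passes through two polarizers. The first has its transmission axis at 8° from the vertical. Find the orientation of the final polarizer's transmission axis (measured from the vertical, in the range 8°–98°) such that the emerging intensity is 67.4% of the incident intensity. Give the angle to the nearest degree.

I₁ = I₀ cos²(8° − 0°) = I₀ cos²(8°) = 0.9806 I₀.
Need I₂/I₀ = 0.674, so cos²(θ − 8°) = 0.674 / 0.9806 = 0.6873.
θ − 8° = arccos(√0.6873) = 34.0°, giving θ ≈ 8 + 34.0 = 42.0°.

θ ≈ 42°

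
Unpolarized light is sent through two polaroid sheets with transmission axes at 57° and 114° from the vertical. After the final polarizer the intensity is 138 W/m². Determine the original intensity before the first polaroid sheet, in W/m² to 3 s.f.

Unpolarized light through the first polarizer → I₁ = ½ I₀, now polarized at 57°.
I₂ = I₁ cos²(114° − 57°) = 0.5 I₀ · cos²(57°) = 0.1483 I₀.
So 138 W/m² = 0.1483 I₀, giving I₀ = 138/0.1483 = 930.4 W/m².

I₀ ≈ 930 W/m²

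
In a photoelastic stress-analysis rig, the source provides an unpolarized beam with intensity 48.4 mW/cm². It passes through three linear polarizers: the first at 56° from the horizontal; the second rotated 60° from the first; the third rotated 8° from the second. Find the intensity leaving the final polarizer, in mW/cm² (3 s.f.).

Unpolarized light through the first polarizer → I₁ = 48.4 mW/cm²/2 = 24.2 mW/cm², polarized at 56°.
I₂ = I₁ · cos²(60°) = 24.2 · 0.25 = 6.05 mW/cm².
I₃ = I₂ · cos²(8°) = 6.05 · 0.9806 = 5.933 mW/cm².

I ≈ 5.93 mW/cm²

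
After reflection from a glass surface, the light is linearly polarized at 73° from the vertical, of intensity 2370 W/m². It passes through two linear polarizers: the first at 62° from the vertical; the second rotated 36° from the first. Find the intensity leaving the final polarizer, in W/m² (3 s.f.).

By Malus's law, I₁ = 2370 W/m² · cos²(11°) = 2284 W/m².
I₂ = I₁ · cos²(36°) = 2284 · 0.6545 = 1495 W/m².

I ≈ 1490 W/m²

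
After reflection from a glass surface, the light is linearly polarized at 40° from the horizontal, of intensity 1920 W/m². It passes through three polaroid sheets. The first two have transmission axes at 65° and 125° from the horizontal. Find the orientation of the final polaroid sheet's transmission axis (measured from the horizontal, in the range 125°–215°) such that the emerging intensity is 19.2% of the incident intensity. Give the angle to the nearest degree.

By Malus's law, I₁ = I₀ cos²(65° − 40°) = I₀ cos²(25°) = 0.8214 I₀.
I₂ = I₁ cos²(125° − 65°) = 0.8214 I₀ · cos²(60°) = 0.2053 I₀.
Need I₃/I₀ = 0.192, so cos²(θ − 125°) = 0.192 / 0.2053 = 0.935.
θ − 125° = arccos(√0.935) = 14.8°, giving θ ≈ 125 + 14.8 = 139.8°.

θ ≈ 140°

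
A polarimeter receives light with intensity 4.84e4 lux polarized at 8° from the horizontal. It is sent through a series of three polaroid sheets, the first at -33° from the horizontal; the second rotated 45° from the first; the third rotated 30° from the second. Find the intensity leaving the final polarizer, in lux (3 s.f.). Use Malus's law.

By Malus's law, I₁ = 4.84e4 lux · cos²(41°) = 2.757e+04 lux.
I₂ = I₁ · cos²(45°) = 2.757e+04 · 0.5 = 1.378e+04 lux.
I₃ = I₂ · cos²(30°) = 1.378e+04 · 0.75 = 1.034e+04 lux.

I ≈ 1.03e4 lux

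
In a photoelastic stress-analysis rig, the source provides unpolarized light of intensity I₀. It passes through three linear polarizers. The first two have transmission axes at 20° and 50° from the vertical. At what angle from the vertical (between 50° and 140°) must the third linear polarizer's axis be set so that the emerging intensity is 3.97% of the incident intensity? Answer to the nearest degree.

Unpolarized light through the first polarizer → I₁ = ½ I₀, now polarized at 20°.
I₂ = I₁ cos²(50° − 20°) = 0.5 I₀ · cos²(30°) = 0.375 I₀.
Need I₃/I₀ = 0.0397, so cos²(θ − 50°) = 0.0397 / 0.375 = 0.1059.
θ − 50° = arccos(√0.1059) = 71.0°, giving θ ≈ 50 + 71.0 = 121.0°.

θ ≈ 121°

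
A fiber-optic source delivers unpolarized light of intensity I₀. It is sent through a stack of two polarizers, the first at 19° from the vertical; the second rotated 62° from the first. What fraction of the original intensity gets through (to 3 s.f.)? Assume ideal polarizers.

Unpolarized light through the first polarizer → I₁ = ½ I₀, now polarized at 19°.
I₂ = I₁ cos²(62°) = 0.5 · 0.2204 I₀ = 0.1102 I₀.
Transmitted fraction = 0.1102.

≈ 0.110 I₀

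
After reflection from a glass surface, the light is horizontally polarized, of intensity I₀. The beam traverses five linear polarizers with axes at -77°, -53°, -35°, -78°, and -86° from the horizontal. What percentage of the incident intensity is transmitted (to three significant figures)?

I₁ = I₀ cos²(-77° − 0°) = I₀ cos²(77°) = 0.0506 I₀.
I₂ = I₁ cos²(-53° + 77°) = 0.0506 I₀ · cos²(24°) = 0.04223 I₀.
I₃ = I₂ cos²(-35° + 53°) = 0.04223 I₀ · cos²(18°) = 0.0382 I₀.
I₄ = I₃ cos²(-78° + 35°) = 0.0382 I₀ · cos²(43°) = 0.02043 I₀.
I₅ = I₄ cos²(-86° + 78°) = 0.02043 I₀ · cos²(8°) = 0.02004 I₀.
That is 2.004% of the incident intensity.

≈ 2.00%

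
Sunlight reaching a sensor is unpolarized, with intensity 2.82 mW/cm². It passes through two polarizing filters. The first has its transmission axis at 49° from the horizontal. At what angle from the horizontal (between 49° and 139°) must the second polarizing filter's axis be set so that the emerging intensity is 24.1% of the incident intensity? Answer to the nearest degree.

Unpolarized light through the first polarizer → I₁ = ½ I₀, now polarized at 49°.
Need I₂/I₀ = 0.241, so cos²(θ − 49°) = 0.241 / 0.5 = 0.482.
θ − 49° = arccos(√0.482) = 46.0°, giving θ ≈ 49 + 46.0 = 95.0°.

θ ≈ 95°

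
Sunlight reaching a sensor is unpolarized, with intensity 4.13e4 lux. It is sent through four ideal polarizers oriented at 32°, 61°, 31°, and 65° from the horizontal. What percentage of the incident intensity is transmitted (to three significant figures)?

Unpolarized light through the first polarizer → I₁ = 4.13e4 lux/2 = 2.065e+04 lux, polarized at 32°.
I₂ = I₁ · cos²(29°) = 2.065e+04 · 0.765 = 1.58e+04 lux.
I₃ = I₂ · cos²(30°) = 1.58e+04 · 0.75 = 1.185e+04 lux.
I₄ = I₃ · cos²(34°) = 1.185e+04 · 0.6873 = 8143 lux.
That is 19.72% of the incident intensity.

≈ 19.7%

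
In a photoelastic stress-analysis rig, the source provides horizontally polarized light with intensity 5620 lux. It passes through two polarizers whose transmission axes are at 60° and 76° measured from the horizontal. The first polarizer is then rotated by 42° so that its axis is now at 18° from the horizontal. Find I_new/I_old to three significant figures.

I_new/I_old ≈ 1.10

Before rotation:
I₁ = I₀ cos²(60° − 0°) = I₀ cos²(60°) = 0.25 I₀.
I₂ = I₁ cos²(76° − 60°) = 0.25 I₀ · cos²(16°) = 0.231 I₀.
After rotation:
I₁ = I₀ cos²(18° − 0°) = I₀ cos²(18°) = 0.9045 I₀.
I₂ = I₁ cos²(76° − 18°) = 0.9045 I₀ · cos²(58°) = 0.254 I₀.
Ratio = 0.254 / 0.231 = 1.1.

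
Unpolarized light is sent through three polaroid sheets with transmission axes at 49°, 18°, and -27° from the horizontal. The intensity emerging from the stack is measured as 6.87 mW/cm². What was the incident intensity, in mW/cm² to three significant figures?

Unpolarized light through the first polarizer → I₁ = ½ I₀, now polarized at 49°.
I₂ = I₁ cos²(18° − 49°) = 0.5 I₀ · cos²(31°) = 0.3674 I₀.
I₃ = I₂ cos²(-27° − 18°) = 0.3674 I₀ · cos²(45°) = 0.1837 I₀.
So 6.87 mW/cm² = 0.1837 I₀, giving I₀ = 6.87/0.1837 = 37.4 mW/cm².

I₀ ≈ 37.4 mW/cm²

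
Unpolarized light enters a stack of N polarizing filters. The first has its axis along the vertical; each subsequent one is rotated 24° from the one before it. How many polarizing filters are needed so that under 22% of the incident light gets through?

N = 6

First polarizer halves the unpolarized light: factor 1/2.
Each further stage multiplies by cos²(24°) = 0.8346.
After N polarizers: T = 0.5·0.8346^(N−1). Require T < 0.22 ⇒ N−1 > ln(0.22/0.5)/ln(0.8346) = 4.54, so N−1 ≥ 5 and N = 6.
Check: N=6 gives T = 0.2024 < 0.22; N=5 gives T = 0.2426.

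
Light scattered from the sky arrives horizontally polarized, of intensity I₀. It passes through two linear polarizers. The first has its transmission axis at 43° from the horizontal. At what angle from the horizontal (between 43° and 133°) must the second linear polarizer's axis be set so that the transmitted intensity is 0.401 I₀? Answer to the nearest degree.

θ ≈ 73°

I₁ = I₀ cos²(43° − 0°) = I₀ cos²(43°) = 0.5349 I₀.
Need I₂/I₀ = 0.401, so cos²(θ − 43°) = 0.401 / 0.5349 = 0.7497.
θ − 43° = arccos(√0.7497) = 30.0°, giving θ ≈ 43 + 30.0 = 73.0°.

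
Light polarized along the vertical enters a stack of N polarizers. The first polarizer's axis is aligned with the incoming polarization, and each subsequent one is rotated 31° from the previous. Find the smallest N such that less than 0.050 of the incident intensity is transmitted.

N = 11

First polarizer is aligned with the polarization: full transmission.
Each further stage multiplies by cos²(31°) = 0.7347.
After N polarizers: T = 0.7347^(N−1). Require T < 0.050 ⇒ N−1 > ln(0.050)/ln(0.7347) = 9.72, so N−1 ≥ 10 and N = 11.
Check: N=11 gives T = 0.04585 < 0.050; N=10 gives T = 0.0624.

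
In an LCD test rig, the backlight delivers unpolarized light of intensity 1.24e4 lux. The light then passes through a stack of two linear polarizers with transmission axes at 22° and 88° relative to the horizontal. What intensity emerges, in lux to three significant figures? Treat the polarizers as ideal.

I ≈ 1030 lux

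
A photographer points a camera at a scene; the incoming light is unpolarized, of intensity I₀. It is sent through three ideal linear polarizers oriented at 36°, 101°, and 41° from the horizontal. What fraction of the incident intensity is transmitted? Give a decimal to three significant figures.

Unpolarized light through the first polarizer → I₁ = ½ I₀, now polarized at 36°.
I₂ = I₁ cos²(101° − 36°) = 0.5 I₀ · cos²(65°) = 0.0893 I₀.
I₃ = I₂ cos²(41° − 101°) = 0.0893 I₀ · cos²(60°) = 0.02233 I₀.
Transmitted fraction = 0.02233.

≈ 0.0223 I₀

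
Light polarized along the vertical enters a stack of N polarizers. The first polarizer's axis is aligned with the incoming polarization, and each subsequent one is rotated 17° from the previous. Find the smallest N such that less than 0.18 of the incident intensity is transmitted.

N = 21

First polarizer is aligned with the polarization: full transmission.
Each further stage multiplies by cos²(17°) = 0.9145.
After N polarizers: T = 0.9145^(N−1). Require T < 0.18 ⇒ N−1 > ln(0.18)/ln(0.9145) = 19.19, so N−1 ≥ 20 and N = 21.
Check: N=21 gives T = 0.1674 < 0.18; N=20 gives T = 0.1831.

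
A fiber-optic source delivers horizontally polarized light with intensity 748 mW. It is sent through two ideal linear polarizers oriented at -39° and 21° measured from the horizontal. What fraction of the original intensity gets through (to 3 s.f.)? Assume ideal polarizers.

I₁ = 748 mW · cos²(39°) = 451.8 mW.
I₂ = I₁ · cos²(60°) = 451.8 · 0.25 = 112.9 mW.
Transmitted fraction = 0.151.

I/I₀ ≈ 0.151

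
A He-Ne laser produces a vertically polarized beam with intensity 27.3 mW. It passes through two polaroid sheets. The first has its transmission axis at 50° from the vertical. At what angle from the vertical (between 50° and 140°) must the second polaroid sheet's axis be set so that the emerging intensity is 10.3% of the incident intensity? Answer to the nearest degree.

θ ≈ 110°

I₁ = I₀ cos²(50° − 0°) = I₀ cos²(50°) = 0.4132 I₀.
Need I₂/I₀ = 0.103, so cos²(θ − 50°) = 0.103 / 0.4132 = 0.2493.
θ − 50° = arccos(√0.2493) = 60.0°, giving θ ≈ 50 + 60.0 = 110.0°.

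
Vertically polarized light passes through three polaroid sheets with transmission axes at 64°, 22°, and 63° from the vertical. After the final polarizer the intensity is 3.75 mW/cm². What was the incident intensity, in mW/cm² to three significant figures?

By Malus's law, I₁ = I₀ cos²(64° − 0°) = I₀ cos²(64°) = 0.1922 I₀.
I₂ = I₁ cos²(22° − 64°) = 0.1922 I₀ · cos²(42°) = 0.1061 I₀.
I₃ = I₂ cos²(63° − 22°) = 0.1061 I₀ · cos²(41°) = 0.06045 I₀.
So 3.75 mW/cm² = 0.06045 I₀, giving I₀ = 3.75/0.06045 = 62.04 mW/cm².

I₀ ≈ 62.0 mW/cm²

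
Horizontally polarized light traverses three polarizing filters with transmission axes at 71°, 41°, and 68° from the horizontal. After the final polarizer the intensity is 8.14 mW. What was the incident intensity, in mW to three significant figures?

I₀ ≈ 129 mW

By Malus's law, I₁ = I₀ cos²(71° − 0°) = I₀ cos²(71°) = 0.106 I₀.
I₂ = I₁ cos²(41° − 71°) = 0.106 I₀ · cos²(30°) = 0.0795 I₀.
I₃ = I₂ cos²(68° − 41°) = 0.0795 I₀ · cos²(27°) = 0.06311 I₀.
So 8.14 mW = 0.06311 I₀, giving I₀ = 8.14/0.06311 = 129 mW.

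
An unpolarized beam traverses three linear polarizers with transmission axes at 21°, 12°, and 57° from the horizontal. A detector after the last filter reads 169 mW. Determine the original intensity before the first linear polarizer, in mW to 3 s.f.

Unpolarized light through the first polarizer → I₁ = ½ I₀, now polarized at 21°.
I₂ = I₁ cos²(12° − 21°) = 0.5 I₀ · cos²(9°) = 0.4878 I₀.
I₃ = I₂ cos²(57° − 12°) = 0.4878 I₀ · cos²(45°) = 0.2439 I₀.
So 169 mW = 0.2439 I₀, giving I₀ = 169/0.2439 = 693 mW.

I₀ ≈ 693 mW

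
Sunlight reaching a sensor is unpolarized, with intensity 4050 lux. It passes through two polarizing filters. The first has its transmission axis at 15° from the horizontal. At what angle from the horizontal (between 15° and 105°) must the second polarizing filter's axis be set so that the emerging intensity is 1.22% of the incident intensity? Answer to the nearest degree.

θ ≈ 96°

Unpolarized light through the first polarizer → I₁ = ½ I₀, now polarized at 15°.
Need I₂/I₀ = 0.0122, so cos²(θ − 15°) = 0.0122 / 0.5 = 0.0244.
θ − 15° = arccos(√0.0244) = 81.0°, giving θ ≈ 15 + 81.0 = 96.0°.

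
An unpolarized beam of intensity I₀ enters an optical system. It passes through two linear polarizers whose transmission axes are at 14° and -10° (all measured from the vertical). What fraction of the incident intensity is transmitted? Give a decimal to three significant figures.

Unpolarized light through the first polarizer → I₁ = ½ I₀, now polarized at 14°.
I₂ = I₁ cos²(-10° − 14°) = 0.5 I₀ · cos²(24°) = 0.4173 I₀.
Transmitted fraction = 0.4173.

≈ 0.417 I₀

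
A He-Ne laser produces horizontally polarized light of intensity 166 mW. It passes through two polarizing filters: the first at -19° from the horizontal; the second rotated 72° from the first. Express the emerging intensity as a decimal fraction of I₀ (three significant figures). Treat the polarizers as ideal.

I₁ = 166 mW · cos²(19°) = 148.4 mW.
I₂ = I₁ · cos²(72°) = 148.4 · 0.09549 = 14.17 mW.
Transmitted fraction = 0.08537.

I/I₀ ≈ 0.0854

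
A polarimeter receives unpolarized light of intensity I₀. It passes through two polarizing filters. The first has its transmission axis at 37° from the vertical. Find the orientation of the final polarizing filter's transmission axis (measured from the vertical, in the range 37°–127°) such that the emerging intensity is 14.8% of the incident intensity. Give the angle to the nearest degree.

Unpolarized light through the first polarizer → I₁ = ½ I₀, now polarized at 37°.
Need I₂/I₀ = 0.148, so cos²(θ − 37°) = 0.148 / 0.5 = 0.296.
θ − 37° = arccos(√0.296) = 57.0°, giving θ ≈ 37 + 57.0 = 94.0°.

θ ≈ 94°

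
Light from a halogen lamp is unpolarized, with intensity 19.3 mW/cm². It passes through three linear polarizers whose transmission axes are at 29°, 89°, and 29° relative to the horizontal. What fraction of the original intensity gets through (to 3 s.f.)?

I/I₀ ≈ 0.0313

Unpolarized light through the first polarizer → I₁ = 19.3 mW/cm²/2 = 9.65 mW/cm², polarized at 29°.
I₂ = I₁ · cos²(60°) = 9.65 · 0.25 = 2.413 mW/cm².
I₃ = I₂ · cos²(60°) = 2.413 · 0.25 = 0.6031 mW/cm².
Transmitted fraction = 0.03125.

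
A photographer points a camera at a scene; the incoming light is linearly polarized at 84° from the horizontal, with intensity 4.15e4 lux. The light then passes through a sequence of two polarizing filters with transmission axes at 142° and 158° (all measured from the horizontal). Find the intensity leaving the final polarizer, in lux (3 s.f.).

I ≈ 1.08e4 lux

I₁ = 4.15e4 lux · cos²(58°) = 1.165e+04 lux.
I₂ = I₁ · cos²(16°) = 1.165e+04 · 0.924 = 1.077e+04 lux.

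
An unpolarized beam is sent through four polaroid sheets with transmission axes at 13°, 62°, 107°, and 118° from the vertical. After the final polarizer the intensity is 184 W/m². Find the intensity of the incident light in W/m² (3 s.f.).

I₀ ≈ 1770 W/m²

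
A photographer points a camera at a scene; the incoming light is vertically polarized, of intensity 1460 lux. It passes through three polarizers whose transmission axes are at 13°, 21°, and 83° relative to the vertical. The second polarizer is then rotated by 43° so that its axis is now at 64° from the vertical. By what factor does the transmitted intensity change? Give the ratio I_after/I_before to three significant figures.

I_new/I_old ≈ 1.64

Before rotation:
I₁ = I₀ cos²(13° − 0°) = I₀ cos²(13°) = 0.9494 I₀.
I₂ = I₁ cos²(21° − 13°) = 0.9494 I₀ · cos²(8°) = 0.931 I₀.
I₃ = I₂ cos²(83° − 21°) = 0.931 I₀ · cos²(62°) = 0.2052 I₀.
After rotation:
I₁ = I₀ cos²(13° − 0°) = I₀ cos²(13°) = 0.9494 I₀.
I₂ = I₁ cos²(64° − 13°) = 0.9494 I₀ · cos²(51°) = 0.376 I₀.
I₃ = I₂ cos²(83° − 64°) = 0.376 I₀ · cos²(19°) = 0.3361 I₀.
Ratio = 0.3361 / 0.2052 = 1.638.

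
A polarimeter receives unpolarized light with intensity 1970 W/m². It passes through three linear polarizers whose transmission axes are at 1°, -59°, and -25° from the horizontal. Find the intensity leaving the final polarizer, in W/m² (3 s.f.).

Unpolarized light through the first polarizer → I₁ = 1970 W/m²/2 = 985 W/m², polarized at 1°.
I₂ = I₁ · cos²(60°) = 985 · 0.25 = 246.3 W/m².
I₃ = I₂ · cos²(34°) = 246.3 · 0.6873 = 169.2 W/m².

I ≈ 169 W/m²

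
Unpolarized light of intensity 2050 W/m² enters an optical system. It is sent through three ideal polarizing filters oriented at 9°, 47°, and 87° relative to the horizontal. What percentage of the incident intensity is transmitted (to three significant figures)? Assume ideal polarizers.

≈ 18.2%

Unpolarized light through the first polarizer → I₁ = 2050 W/m²/2 = 1025 W/m², polarized at 9°.
I₂ = I₁ · cos²(38°) = 1025 · 0.621 = 636.5 W/m².
I₃ = I₂ · cos²(40°) = 636.5 · 0.5868 = 373.5 W/m².
That is 18.22% of the incident intensity.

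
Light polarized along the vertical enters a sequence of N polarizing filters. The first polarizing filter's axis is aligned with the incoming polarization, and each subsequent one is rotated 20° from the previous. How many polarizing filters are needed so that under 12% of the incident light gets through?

N = 19

First polarizer is aligned with the polarization: full transmission.
Each further stage multiplies by cos²(20°) = 0.883.
After N polarizers: T = 0.883^(N−1). Require T < 0.12 ⇒ N−1 > ln(0.12)/ln(0.883) = 17.04, so N−1 ≥ 18 and N = 19.
Check: N=19 gives T = 0.1065 < 0.12; N=18 gives T = 0.1206.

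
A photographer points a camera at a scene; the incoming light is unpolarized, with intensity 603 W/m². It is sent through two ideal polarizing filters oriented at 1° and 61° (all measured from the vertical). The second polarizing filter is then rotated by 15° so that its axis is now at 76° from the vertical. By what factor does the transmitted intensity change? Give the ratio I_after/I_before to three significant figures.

Before rotation:
Unpolarized light through the first polarizer → I₁ = ½ I₀, now polarized at 1°.
I₂ = I₁ cos²(61° − 1°) = 0.5 I₀ · cos²(60°) = 0.125 I₀.
After rotation:
Unpolarized light through the first polarizer → I₁ = ½ I₀, now polarized at 1°.
I₂ = I₁ cos²(76° − 1°) = 0.5 I₀ · cos²(75°) = 0.03349 I₀.
Ratio = 0.03349 / 0.125 = 0.2679.

I_new/I_old ≈ 0.268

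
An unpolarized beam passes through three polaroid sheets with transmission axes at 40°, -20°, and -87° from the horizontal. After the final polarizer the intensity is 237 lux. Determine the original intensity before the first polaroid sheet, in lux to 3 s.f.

I₀ ≈ 1.24e4 lux

Unpolarized light through the first polarizer → I₁ = ½ I₀, now polarized at 40°.
I₂ = I₁ cos²(-20° − 40°) = 0.5 I₀ · cos²(60°) = 0.125 I₀.
I₃ = I₂ cos²(-87° + 20°) = 0.125 I₀ · cos²(67°) = 0.01908 I₀.
So 237 lux = 0.01908 I₀, giving I₀ = 237/0.01908 = 1.242e+04 lux.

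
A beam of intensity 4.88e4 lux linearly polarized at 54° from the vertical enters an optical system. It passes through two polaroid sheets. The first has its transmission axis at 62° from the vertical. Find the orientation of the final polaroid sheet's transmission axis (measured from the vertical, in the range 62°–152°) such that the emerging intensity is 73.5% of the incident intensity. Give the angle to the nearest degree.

θ ≈ 92°

I₁ = I₀ cos²(62° − 54°) = I₀ cos²(8°) = 0.9806 I₀.
Need I₂/I₀ = 0.735, so cos²(θ − 62°) = 0.735 / 0.9806 = 0.7495.
θ − 62° = arccos(√0.7495) = 30.0°, giving θ ≈ 62 + 30.0 = 92.0°.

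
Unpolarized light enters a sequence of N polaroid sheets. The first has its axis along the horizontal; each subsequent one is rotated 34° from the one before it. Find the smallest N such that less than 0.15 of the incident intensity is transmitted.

First polarizer halves the unpolarized light: factor 1/2.
Each further stage multiplies by cos²(34°) = 0.6873.
After N polarizers: T = 0.5·0.6873^(N−1). Require T < 0.15 ⇒ N−1 > ln(0.15/0.5)/ln(0.6873) = 3.21, so N−1 ≥ 4 and N = 5.
Check: N=5 gives T = 0.1116 < 0.15; N=4 gives T = 0.1623.

N = 5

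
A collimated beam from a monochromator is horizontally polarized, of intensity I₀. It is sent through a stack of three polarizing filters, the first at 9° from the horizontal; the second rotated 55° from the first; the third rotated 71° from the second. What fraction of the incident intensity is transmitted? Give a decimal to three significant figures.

I₁ = I₀ cos²(9° − 0°) = I₀ cos²(9°) = 0.9755 I₀.
I₂ = I₁ cos²(55°) = 0.9755 · 0.329 I₀ = 0.3209 I₀.
I₃ = I₂ cos²(71°) = 0.3209 · 0.106 I₀ = 0.03402 I₀.
Transmitted fraction = 0.03402.

≈ 0.0340 I₀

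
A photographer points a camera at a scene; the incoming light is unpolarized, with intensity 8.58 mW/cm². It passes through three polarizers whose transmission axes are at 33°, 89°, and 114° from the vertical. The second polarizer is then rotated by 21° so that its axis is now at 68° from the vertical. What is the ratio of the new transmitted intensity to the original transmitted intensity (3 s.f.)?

I_new/I_old ≈ 1.26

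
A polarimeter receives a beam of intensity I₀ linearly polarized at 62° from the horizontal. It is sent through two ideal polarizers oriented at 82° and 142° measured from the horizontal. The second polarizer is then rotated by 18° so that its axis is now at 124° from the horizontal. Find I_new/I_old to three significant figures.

I_new/I_old ≈ 2.21

Before rotation:
By Malus's law, I₁ = I₀ cos²(82° − 62°) = I₀ cos²(20°) = 0.883 I₀.
I₂ = I₁ cos²(142° − 82°) = 0.883 I₀ · cos²(60°) = 0.2208 I₀.
After rotation:
I₁ = I₀ cos²(82° − 62°) = I₀ cos²(20°) = 0.883 I₀.
I₂ = I₁ cos²(124° − 82°) = 0.883 I₀ · cos²(42°) = 0.4877 I₀.
Ratio = 0.4877 / 0.2208 = 2.209.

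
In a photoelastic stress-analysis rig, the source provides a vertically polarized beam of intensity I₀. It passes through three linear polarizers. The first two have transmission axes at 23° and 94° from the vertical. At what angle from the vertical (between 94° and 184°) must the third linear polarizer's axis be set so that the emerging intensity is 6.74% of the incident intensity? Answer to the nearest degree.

I₁ = I₀ cos²(23° − 0°) = I₀ cos²(23°) = 0.8473 I₀.
I₂ = I₁ cos²(94° − 23°) = 0.8473 I₀ · cos²(71°) = 0.08981 I₀.
Need I₃/I₀ = 0.0674, so cos²(θ − 94°) = 0.0674 / 0.08981 = 0.7505.
θ − 94° = arccos(√0.7505) = 30.0°, giving θ ≈ 94 + 30.0 = 124.0°.

θ ≈ 124°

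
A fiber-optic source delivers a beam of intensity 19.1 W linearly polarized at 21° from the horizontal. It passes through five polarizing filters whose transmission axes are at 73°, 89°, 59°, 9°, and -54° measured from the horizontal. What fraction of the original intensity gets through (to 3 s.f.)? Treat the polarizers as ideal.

I₁ = 19.1 W · cos²(52°) = 7.24 W.
I₂ = I₁ · cos²(16°) = 7.24 · 0.924 = 6.69 W.
I₃ = I₂ · cos²(30°) = 6.69 · 0.75 = 5.017 W.
I₄ = I₃ · cos²(50°) = 5.017 · 0.4132 = 2.073 W.
I₅ = I₄ · cos²(63°) = 2.073 · 0.2061 = 0.4273 W.
Transmitted fraction = 0.02237.

I/I₀ ≈ 0.0224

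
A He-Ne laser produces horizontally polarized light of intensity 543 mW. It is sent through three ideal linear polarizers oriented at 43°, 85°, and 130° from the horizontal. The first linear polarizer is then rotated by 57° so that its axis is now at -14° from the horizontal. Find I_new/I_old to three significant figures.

Before rotation:
By Malus's law, I₁ = I₀ cos²(43° − 0°) = I₀ cos²(43°) = 0.5349 I₀.
I₂ = I₁ cos²(85° − 43°) = 0.5349 I₀ · cos²(42°) = 0.2954 I₀.
I₃ = I₂ cos²(130° − 85°) = 0.2954 I₀ · cos²(45°) = 0.1477 I₀.
After rotation:
I₁ = I₀ cos²(-14° − 0°) = I₀ cos²(14°) = 0.9415 I₀.
Angle between axes 1 and 2: 81°. I₂ = 0.9415 I₀ · cos²(81°) = 0.02304 I₀.
I₃ = I₂ cos²(130° − 85°) = 0.02304 I₀ · cos²(45°) = 0.01152 I₀.
Ratio = 0.01152 / 0.1477 = 0.078.

I_new/I_old ≈ 0.0780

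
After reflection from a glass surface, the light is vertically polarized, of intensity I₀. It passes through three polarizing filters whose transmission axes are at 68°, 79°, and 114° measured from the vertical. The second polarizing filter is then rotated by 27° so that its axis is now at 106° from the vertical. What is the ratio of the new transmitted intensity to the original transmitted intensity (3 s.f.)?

Before rotation:
I₁ = I₀ cos²(68° − 0°) = I₀ cos²(68°) = 0.1403 I₀.
I₂ = I₁ cos²(79° − 68°) = 0.1403 I₀ · cos²(11°) = 0.1352 I₀.
I₃ = I₂ cos²(114° − 79°) = 0.1352 I₀ · cos²(35°) = 0.09073 I₀.
After rotation:
I₁ = I₀ cos²(68° − 0°) = I₀ cos²(68°) = 0.1403 I₀.
I₂ = I₁ cos²(106° − 68°) = 0.1403 I₀ · cos²(38°) = 0.08714 I₀.
I₃ = I₂ cos²(114° − 106°) = 0.08714 I₀ · cos²(8°) = 0.08545 I₀.
Ratio = 0.08545 / 0.09073 = 0.9418.

I_new/I_old ≈ 0.942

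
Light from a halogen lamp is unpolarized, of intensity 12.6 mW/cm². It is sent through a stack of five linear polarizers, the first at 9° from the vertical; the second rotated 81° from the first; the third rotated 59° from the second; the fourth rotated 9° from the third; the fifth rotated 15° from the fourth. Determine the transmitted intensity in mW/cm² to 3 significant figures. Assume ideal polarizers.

I ≈ 0.0372 mW/cm²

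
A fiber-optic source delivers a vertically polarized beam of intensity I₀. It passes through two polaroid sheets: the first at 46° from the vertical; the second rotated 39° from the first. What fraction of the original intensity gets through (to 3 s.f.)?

By Malus's law, I₁ = I₀ cos²(46° − 0°) = I₀ cos²(46°) = 0.4826 I₀.
I₂ = I₁ cos²(39°) = 0.4826 · 0.604 I₀ = 0.2914 I₀.
Transmitted fraction = 0.2914.

≈ 0.291 I₀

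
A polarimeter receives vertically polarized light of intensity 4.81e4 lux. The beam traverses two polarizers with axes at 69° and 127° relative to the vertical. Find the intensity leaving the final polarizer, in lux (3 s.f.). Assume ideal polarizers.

By Malus's law, I₁ = 4.81e4 lux · cos²(69°) = 6177 lux.
I₂ = I₁ · cos²(58°) = 6177 · 0.2808 = 1735 lux.

I ≈ 1730 lux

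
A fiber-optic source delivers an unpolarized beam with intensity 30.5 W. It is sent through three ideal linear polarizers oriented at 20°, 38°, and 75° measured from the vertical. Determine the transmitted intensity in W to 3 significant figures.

I ≈ 8.80 W

Unpolarized light through the first polarizer → I₁ = 30.5 W/2 = 15.25 W, polarized at 20°.
I₂ = I₁ · cos²(18°) = 15.25 · 0.9045 = 13.79 W.
I₃ = I₂ · cos²(37°) = 13.79 · 0.6378 = 8.798 W.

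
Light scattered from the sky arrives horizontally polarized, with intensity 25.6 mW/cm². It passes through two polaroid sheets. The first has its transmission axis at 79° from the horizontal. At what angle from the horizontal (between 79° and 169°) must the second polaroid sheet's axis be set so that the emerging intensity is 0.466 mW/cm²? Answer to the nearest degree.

I₁ = I₀ cos²(79° − 0°) = I₀ cos²(79°) = 0.03641 I₀.
Target fraction: 0.466 / 25.6 mW/cm² = 0.0182 of I₀.
Need I₂/I₀ = 0.0182, so cos²(θ − 79°) = 0.0182 / 0.03641 = 0.5.
θ − 79° = arccos(√0.5) = 45.0°, giving θ ≈ 79 + 45.0 = 124.0°.

θ ≈ 124°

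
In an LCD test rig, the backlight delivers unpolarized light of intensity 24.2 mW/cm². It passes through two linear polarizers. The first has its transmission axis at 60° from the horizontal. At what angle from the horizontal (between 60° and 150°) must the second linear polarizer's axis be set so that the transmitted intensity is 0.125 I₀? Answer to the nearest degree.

θ ≈ 120°

Unpolarized light through the first polarizer → I₁ = ½ I₀, now polarized at 60°.
Need I₂/I₀ = 0.125, so cos²(θ − 60°) = 0.125 / 0.5 = 0.25.
θ − 60° = arccos(√0.25) = 60.0°, giving θ ≈ 60 + 60.0 = 120.0°.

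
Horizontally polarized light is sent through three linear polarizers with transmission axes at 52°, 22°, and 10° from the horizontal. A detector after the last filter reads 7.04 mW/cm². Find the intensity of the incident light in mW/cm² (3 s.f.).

By Malus's law, I₁ = I₀ cos²(52° − 0°) = I₀ cos²(52°) = 0.379 I₀.
I₂ = I₁ cos²(22° − 52°) = 0.379 I₀ · cos²(30°) = 0.2843 I₀.
I₃ = I₂ cos²(10° − 22°) = 0.2843 I₀ · cos²(12°) = 0.272 I₀.
So 7.04 mW/cm² = 0.272 I₀, giving I₀ = 7.04/0.272 = 25.88 mW/cm².

I₀ ≈ 25.9 mW/cm²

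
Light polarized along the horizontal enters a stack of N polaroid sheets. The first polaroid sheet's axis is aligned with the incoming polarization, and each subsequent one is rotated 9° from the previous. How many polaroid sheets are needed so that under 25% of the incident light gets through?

N = 57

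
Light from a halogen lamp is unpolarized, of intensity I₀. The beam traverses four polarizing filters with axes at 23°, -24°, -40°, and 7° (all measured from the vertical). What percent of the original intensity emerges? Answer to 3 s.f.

Unpolarized light through the first polarizer → I₁ = ½ I₀, now polarized at 23°.
I₂ = I₁ cos²(-24° − 23°) = 0.5 I₀ · cos²(47°) = 0.2326 I₀.
I₃ = I₂ cos²(-40° + 24°) = 0.2326 I₀ · cos²(16°) = 0.2149 I₀.
I₄ = I₃ cos²(7° + 40°) = 0.2149 I₀ · cos²(47°) = 0.09995 I₀.
That is 9.995% of the incident intensity.

≈ 10.0%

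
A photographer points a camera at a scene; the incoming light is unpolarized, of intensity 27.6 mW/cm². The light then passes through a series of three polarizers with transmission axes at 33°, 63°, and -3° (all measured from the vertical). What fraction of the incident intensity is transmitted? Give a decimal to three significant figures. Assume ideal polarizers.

I/I₀ ≈ 0.0620

Unpolarized light through the first polarizer → I₁ = 27.6 mW/cm²/2 = 13.8 mW/cm², polarized at 33°.
I₂ = I₁ · cos²(30°) = 13.8 · 0.75 = 10.35 mW/cm².
I₃ = I₂ · cos²(66°) = 10.35 · 0.1654 = 1.712 mW/cm².
Transmitted fraction = 0.06204.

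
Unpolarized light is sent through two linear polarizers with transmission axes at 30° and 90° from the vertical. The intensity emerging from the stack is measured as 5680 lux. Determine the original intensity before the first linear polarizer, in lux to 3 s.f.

I₀ ≈ 4.54e4 lux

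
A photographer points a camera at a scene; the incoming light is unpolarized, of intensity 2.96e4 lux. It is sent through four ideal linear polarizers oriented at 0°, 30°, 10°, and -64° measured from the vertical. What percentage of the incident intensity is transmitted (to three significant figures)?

≈ 2.52%

Unpolarized light through the first polarizer → I₁ = 2.96e4 lux/2 = 1.48e+04 lux, polarized at 0°.
I₂ = I₁ · cos²(30°) = 1.48e+04 · 0.75 = 1.11e+04 lux.
I₃ = I₂ · cos²(20°) = 1.11e+04 · 0.883 = 9802 lux.
I₄ = I₃ · cos²(74°) = 9802 · 0.07598 = 744.7 lux.
That is 2.516% of the incident intensity.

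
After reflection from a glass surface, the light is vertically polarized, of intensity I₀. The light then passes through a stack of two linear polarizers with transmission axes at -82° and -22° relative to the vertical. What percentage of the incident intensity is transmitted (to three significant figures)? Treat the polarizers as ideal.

I₁ = I₀ cos²(-82° − 0°) = I₀ cos²(82°) = 0.01937 I₀.
I₂ = I₁ cos²(-22° + 82°) = 0.01937 I₀ · cos²(60°) = 0.004842 I₀.
That is 0.4842% of the incident intensity.

≈ 0.484%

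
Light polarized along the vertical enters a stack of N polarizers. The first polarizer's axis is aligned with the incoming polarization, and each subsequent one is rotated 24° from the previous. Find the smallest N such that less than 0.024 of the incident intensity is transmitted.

First polarizer is aligned with the polarization: full transmission.
Each further stage multiplies by cos²(24°) = 0.8346.
After N polarizers: T = 0.8346^(N−1). Require T < 0.024 ⇒ N−1 > ln(0.024)/ln(0.8346) = 20.62, so N−1 ≥ 21 and N = 22.
Check: N=22 gives T = 0.02242 < 0.024; N=21 gives T = 0.02687.

N = 22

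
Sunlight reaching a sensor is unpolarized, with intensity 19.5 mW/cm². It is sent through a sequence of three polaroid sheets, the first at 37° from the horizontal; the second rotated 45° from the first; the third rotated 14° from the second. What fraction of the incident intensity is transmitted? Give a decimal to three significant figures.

I/I₀ ≈ 0.235

Unpolarized light through the first polarizer → I₁ = 19.5 mW/cm²/2 = 9.75 mW/cm², polarized at 37°.
I₂ = I₁ · cos²(45°) = 9.75 · 0.5 = 4.875 mW/cm².
I₃ = I₂ · cos²(14°) = 4.875 · 0.9415 = 4.59 mW/cm².
Transmitted fraction = 0.2354.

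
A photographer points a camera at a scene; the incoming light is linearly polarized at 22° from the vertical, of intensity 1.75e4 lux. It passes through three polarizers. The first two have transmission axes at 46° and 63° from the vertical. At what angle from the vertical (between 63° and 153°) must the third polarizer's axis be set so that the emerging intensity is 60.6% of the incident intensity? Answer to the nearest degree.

I₁ = I₀ cos²(46° − 22°) = I₀ cos²(24°) = 0.8346 I₀.
I₂ = I₁ cos²(63° − 46°) = 0.8346 I₀ · cos²(17°) = 0.7632 I₀.
Need I₃/I₀ = 0.606, so cos²(θ − 63°) = 0.606 / 0.7632 = 0.794.
θ − 63° = arccos(√0.794) = 27.0°, giving θ ≈ 63 + 27.0 = 90.0°.

θ ≈ 90°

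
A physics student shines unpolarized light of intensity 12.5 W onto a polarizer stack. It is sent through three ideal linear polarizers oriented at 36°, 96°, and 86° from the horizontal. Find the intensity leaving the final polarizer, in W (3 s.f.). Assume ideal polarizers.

I ≈ 1.52 W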